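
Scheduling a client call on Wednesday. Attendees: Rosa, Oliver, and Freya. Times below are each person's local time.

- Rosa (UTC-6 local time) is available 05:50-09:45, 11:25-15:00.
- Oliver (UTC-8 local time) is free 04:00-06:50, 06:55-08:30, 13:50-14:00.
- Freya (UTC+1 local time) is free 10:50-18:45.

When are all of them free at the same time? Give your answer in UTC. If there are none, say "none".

12:00-14:50, 14:55-15:45

Rosa in UTC: 11:50-15:45, 17:25-21:00 (add 6h to convert from UTC-6).
Oliver in UTC: 12:00-14:50, 14:55-16:30, 21:50-22:00 (add 8h to convert from UTC-8).
Freya in UTC: 09:50-17:45 (subtract 1h to convert from UTC+1).
Rosa ∩ Oliver: 12:00-14:50, 14:55-15:45.
Rosa ∩ Oliver ∩ Freya: 12:00-14:50, 14:55-15:45.
So the common availability across everyone is 12:00-14:50, 14:55-15:45.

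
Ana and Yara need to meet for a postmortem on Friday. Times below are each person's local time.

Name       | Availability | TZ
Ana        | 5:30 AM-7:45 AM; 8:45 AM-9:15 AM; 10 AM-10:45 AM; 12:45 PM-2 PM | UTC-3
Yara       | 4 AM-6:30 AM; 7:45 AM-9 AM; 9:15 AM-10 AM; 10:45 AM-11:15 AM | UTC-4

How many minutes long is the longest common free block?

Ana in UTC: 08:30-10:45, 11:45-12:15, 13:00-13:45, 15:45-17:00 (add 3h to convert from UTC-3).
Yara in UTC: 08:00-10:30, 11:45-13:00, 13:15-14:00, 14:45-15:15 (add 4h to convert from UTC-4).
Ana ∩ Yara: 08:30-10:30, 11:45-12:15, 13:15-13:45.
So the common availability across everyone is 08:30-10:30, 11:45-12:15, 13:15-13:45.
The longest is 08:30-10:30 at 120 minutes.

120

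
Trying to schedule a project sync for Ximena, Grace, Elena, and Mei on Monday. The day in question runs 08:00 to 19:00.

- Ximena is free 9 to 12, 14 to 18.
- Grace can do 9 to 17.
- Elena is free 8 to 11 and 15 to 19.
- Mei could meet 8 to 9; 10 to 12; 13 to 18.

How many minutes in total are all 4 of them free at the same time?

180

Ximena ∩ Grace: 09:00-12:00, 14:00-17:00.
Ximena ∩ Grace ∩ Elena: 09:00-11:00, 15:00-17:00.
Ximena ∩ Grace ∩ Elena ∩ Mei: 10:00-11:00, 15:00-17:00.
So the common availability across everyone is 10:00-11:00, 15:00-17:00.
Summing the common windows: 60 + 120 = 180 minutes.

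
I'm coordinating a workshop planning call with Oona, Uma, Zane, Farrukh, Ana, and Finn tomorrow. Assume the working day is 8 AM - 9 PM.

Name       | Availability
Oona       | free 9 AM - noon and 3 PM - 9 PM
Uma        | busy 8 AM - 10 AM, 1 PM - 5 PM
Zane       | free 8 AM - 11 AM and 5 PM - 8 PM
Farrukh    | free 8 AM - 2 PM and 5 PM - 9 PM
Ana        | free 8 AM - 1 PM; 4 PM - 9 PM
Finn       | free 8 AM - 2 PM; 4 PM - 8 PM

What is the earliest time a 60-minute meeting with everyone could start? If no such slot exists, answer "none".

10:00

Oona free: 09:00-12:00, 15:00-21:00.
Uma free: 10:00-13:00, 17:00-21:00 (invert busy blocks within the working day).
Zane free: 08:00-11:00, 17:00-20:00.
Farrukh free: 08:00-14:00, 17:00-21:00.
Ana free: 08:00-13:00, 16:00-21:00.
Finn free: 08:00-14:00, 16:00-20:00.
Oona ∩ Uma: 10:00-12:00, 17:00-21:00.
Oona ∩ Uma ∩ Zane: 10:00-11:00, 17:00-20:00.
Oona ∩ Uma ∩ Zane ∩ Farrukh: 10:00-11:00, 17:00-20:00.
Oona ∩ Uma ∩ Zane ∩ Farrukh ∩ Ana: 10:00-11:00, 17:00-20:00.
Oona ∩ Uma ∩ Zane ∩ Farrukh ∩ Ana ∩ Finn: 10:00-11:00, 17:00-20:00.
The first common window of at least 60 minutes is 10:00-11:00, so the earliest start is 10:00.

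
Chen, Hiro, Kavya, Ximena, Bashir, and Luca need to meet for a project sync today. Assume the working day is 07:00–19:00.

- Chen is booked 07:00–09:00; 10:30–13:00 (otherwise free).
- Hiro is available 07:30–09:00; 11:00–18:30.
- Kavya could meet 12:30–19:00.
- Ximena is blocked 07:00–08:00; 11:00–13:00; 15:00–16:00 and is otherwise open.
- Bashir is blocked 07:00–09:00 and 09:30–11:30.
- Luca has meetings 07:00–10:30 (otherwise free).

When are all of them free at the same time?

13:00-15:00, 16:00-18:30

Chen free: 09:00-10:30, 13:00-19:00 (invert busy blocks within the working day).
Hiro free: 07:30-09:00, 11:00-18:30.
Kavya free: 12:30-19:00.
Ximena free: 08:00-11:00, 13:00-15:00, 16:00-19:00 (invert busy blocks within the working day).
Bashir free: 09:00-09:30, 11:30-19:00 (invert busy blocks within the working day).
Luca free: 10:30-19:00 (invert busy blocks within the working day).
Chen ∩ Hiro: 13:00-18:30.
Chen ∩ Hiro ∩ Kavya: 13:00-18:30.
Chen ∩ Hiro ∩ Kavya ∩ Ximena: 13:00-15:00, 16:00-18:30.
Chen ∩ Hiro ∩ Kavya ∩ Ximena ∩ Bashir: 13:00-15:00, 16:00-18:30.
Chen ∩ Hiro ∩ Kavya ∩ Ximena ∩ Bashir ∩ Luca: 13:00-15:00, 16:00-18:30.
Those are the intersection windows.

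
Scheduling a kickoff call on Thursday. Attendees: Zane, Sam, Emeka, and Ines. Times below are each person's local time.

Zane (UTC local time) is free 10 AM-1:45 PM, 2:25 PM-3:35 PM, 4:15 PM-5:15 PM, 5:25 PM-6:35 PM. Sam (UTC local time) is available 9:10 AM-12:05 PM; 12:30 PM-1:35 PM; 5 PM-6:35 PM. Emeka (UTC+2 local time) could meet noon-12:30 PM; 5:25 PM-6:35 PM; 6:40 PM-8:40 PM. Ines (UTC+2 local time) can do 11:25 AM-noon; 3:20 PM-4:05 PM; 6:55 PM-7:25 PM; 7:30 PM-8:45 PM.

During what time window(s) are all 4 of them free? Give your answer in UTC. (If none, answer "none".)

17:00-17:15, 17:30-18:35

Zane in UTC: 10:00-13:45, 14:25-15:35, 16:15-17:15, 17:25-18:35.
Sam in UTC: 09:10-12:05, 12:30-13:35, 17:00-18:35.
Emeka in UTC: 10:00-10:30, 15:25-16:35, 16:40-18:40 (subtract 2h to convert from UTC+2).
Ines in UTC: 09:25-10:00, 13:20-14:05, 16:55-17:25, 17:30-18:45 (subtract 2h to convert from UTC+2).
Zane ∩ Sam: 10:00-12:05, 12:30-13:35, 17:00-17:15, 17:25-18:35.
Zane ∩ Sam ∩ Emeka: 10:00-10:30, 17:00-17:15, 17:25-18:35.
Zane ∩ Sam ∩ Emeka ∩ Ines: 17:00-17:15, 17:30-18:35.
So the common availability across everyone is 17:00-17:15, 17:30-18:35.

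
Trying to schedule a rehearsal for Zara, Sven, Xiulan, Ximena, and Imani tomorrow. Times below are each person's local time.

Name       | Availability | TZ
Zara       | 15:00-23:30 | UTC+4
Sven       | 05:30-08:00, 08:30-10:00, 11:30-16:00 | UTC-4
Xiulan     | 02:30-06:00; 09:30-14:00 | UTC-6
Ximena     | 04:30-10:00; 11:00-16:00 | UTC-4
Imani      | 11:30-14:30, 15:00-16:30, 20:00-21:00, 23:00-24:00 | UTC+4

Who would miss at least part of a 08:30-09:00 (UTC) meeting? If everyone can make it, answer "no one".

Zara in UTC: 11:00-19:30 (subtract 4h to convert from UTC+4).
Sven in UTC: 09:30-12:00, 12:30-14:00, 15:30-20:00 (add 4h to convert from UTC-4).
Xiulan in UTC: 08:30-12:00, 15:30-20:00 (add 6h to convert from UTC-6).
Ximena in UTC: 08:30-14:00, 15:00-20:00 (add 4h to convert from UTC-4).
Imani in UTC: 07:30-10:30, 11:00-12:30, 16:00-17:00, 19:00-20:00 (subtract 4h to convert from UTC+4).
Zara: not fully free for 08:30-09:00. Sven: not fully free for 08:30-09:00. Xiulan: free for 08:30-09:00. Ximena: free for 08:30-09:00. Imani: free for 08:30-09:00.

Sven, Zara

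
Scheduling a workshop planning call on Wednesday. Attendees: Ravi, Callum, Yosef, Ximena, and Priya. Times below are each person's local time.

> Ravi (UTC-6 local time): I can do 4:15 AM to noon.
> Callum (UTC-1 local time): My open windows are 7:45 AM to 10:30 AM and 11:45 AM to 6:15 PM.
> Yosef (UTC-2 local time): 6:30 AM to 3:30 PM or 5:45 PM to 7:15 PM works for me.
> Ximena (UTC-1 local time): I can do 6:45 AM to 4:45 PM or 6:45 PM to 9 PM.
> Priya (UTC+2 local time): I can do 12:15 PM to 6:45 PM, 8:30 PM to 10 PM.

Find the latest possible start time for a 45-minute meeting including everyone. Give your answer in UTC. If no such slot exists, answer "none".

Ravi in UTC: 10:15-18:00 (add 6h to convert from UTC-6).
Callum in UTC: 08:45-11:30, 12:45-19:15 (add 1h to convert from UTC-1).
Yosef in UTC: 08:30-17:30, 19:45-21:15 (add 2h to convert from UTC-2).
Ximena in UTC: 07:45-17:45, 19:45-22:00 (add 1h to convert from UTC-1).
Priya in UTC: 10:15-16:45, 18:30-20:00 (subtract 2h to convert from UTC+2).
Ravi ∩ Callum: 10:15-11:30, 12:45-18:00.
Ravi ∩ Callum ∩ Yosef: 10:15-11:30, 12:45-17:30.
Ravi ∩ Callum ∩ Yosef ∩ Ximena: 10:15-11:30, 12:45-17:30.
Ravi ∩ Callum ∩ Yosef ∩ Ximena ∩ Priya: 10:15-11:30, 12:45-16:45.
The last common window of at least 45 minutes is 12:45-16:45; a 45-minute meeting can start as late as 16:00 and still end by 16:45.

16:00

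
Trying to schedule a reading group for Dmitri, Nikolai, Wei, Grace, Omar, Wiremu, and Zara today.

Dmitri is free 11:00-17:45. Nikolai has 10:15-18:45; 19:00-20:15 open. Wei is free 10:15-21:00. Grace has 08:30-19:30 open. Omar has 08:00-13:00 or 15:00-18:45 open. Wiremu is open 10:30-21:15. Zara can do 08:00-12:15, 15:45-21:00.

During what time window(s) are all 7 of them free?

11:00-12:15, 15:45-17:45

Dmitri ∩ Nikolai: 11:00-17:45.
Dmitri ∩ Nikolai ∩ Wei: 11:00-17:45.
Dmitri ∩ Nikolai ∩ Wei ∩ Grace: 11:00-17:45.
Dmitri ∩ Nikolai ∩ Wei ∩ Grace ∩ Omar: 11:00-13:00, 15:00-17:45.
Dmitri ∩ Nikolai ∩ Wei ∩ Grace ∩ Omar ∩ Wiremu: 11:00-13:00, 15:00-17:45.
Dmitri ∩ Nikolai ∩ Wei ∩ Grace ∩ Omar ∩ Wiremu ∩ Zara: 11:00-12:15, 15:45-17:45.
So the common availability across everyone is 11:00-12:15, 15:45-17:45.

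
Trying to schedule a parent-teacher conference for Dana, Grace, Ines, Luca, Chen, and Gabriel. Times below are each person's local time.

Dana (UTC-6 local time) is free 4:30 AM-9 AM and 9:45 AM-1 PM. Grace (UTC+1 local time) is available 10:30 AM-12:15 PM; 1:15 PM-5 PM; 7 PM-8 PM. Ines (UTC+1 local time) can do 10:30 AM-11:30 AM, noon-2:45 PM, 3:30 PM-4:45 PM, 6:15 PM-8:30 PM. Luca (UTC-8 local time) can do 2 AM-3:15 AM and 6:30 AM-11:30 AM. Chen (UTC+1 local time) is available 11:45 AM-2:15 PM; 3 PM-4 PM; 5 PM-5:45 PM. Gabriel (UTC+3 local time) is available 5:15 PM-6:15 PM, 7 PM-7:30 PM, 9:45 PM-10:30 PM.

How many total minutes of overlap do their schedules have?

Dana in UTC: 10:30-15:00, 15:45-19:00 (add 6h to convert from UTC-6).
Grace in UTC: 09:30-11:15, 12:15-16:00, 18:00-19:00 (subtract 1h to convert from UTC+1).
Ines in UTC: 09:30-10:30, 11:00-13:45, 14:30-15:45, 17:15-19:30 (subtract 1h to convert from UTC+1).
Luca in UTC: 10:00-11:15, 14:30-19:30 (add 8h to convert from UTC-8).
Chen in UTC: 10:45-13:15, 14:00-15:00, 16:00-16:45 (subtract 1h to convert from UTC+1).
Gabriel in UTC: 14:15-15:15, 16:00-16:30, 18:45-19:30 (subtract 3h to convert from UTC+3).
Dana ∩ Grace: 10:30-11:15, 12:15-15:00, 15:45-16:00, 18:00-19:00.
Dana ∩ Grace ∩ Ines: 11:00-11:15, 12:15-13:45, 14:30-15:00, 18:00-19:00.
Dana ∩ Grace ∩ Ines ∩ Luca: 11:00-11:15, 14:30-15:00, 18:00-19:00.
Dana ∩ Grace ∩ Ines ∩ Luca ∩ Chen: 11:00-11:15, 14:30-15:00.
Dana ∩ Grace ∩ Ines ∩ Luca ∩ Chen ∩ Gabriel: 14:30-15:00.
That's a single block of 30 minutes.

30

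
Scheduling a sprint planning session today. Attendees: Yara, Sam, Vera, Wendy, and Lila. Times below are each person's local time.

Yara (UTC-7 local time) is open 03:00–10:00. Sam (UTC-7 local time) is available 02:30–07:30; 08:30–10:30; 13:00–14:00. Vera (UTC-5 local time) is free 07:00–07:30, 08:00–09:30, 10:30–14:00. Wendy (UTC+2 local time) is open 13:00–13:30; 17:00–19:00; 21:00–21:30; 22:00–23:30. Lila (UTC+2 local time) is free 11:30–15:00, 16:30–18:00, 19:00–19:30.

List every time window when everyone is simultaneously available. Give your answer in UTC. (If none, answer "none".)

Yara in UTC: 10:00-17:00 (add 7h to convert from UTC-7).
Sam in UTC: 09:30-14:30, 15:30-17:30, 20:00-21:00 (add 7h to convert from UTC-7).
Vera in UTC: 12:00-12:30, 13:00-14:30, 15:30-19:00 (add 5h to convert from UTC-5).
Wendy in UTC: 11:00-11:30, 15:00-17:00, 19:00-19:30, 20:00-21:30 (subtract 2h to convert from UTC+2).
Lila in UTC: 09:30-13:00, 14:30-16:00, 17:00-17:30 (subtract 2h to convert from UTC+2).
Yara ∩ Sam: 10:00-14:30, 15:30-17:00.
Yara ∩ Sam ∩ Vera: 12:00-12:30, 13:00-14:30, 15:30-17:00.
Yara ∩ Sam ∩ Vera ∩ Wendy: 15:30-17:00.
Yara ∩ Sam ∩ Vera ∩ Wendy ∩ Lila: 15:30-16:00.

15:30-16:00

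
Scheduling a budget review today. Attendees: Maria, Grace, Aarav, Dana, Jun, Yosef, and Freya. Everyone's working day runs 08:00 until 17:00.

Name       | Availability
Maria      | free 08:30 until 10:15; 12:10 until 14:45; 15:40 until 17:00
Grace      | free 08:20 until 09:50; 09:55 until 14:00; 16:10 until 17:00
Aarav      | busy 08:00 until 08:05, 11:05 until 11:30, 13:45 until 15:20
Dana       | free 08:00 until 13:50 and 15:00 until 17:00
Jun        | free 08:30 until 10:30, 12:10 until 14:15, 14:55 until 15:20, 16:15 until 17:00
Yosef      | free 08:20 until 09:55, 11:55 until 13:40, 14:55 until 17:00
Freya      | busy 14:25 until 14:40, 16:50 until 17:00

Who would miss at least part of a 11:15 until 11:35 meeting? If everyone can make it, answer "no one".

Maria free: 08:30-10:15, 12:10-14:45, 15:40-17:00.
Grace free: 08:20-09:50, 09:55-14:00, 16:10-17:00.
Aarav free: 08:05-11:05, 11:30-13:45, 15:20-17:00 (invert busy blocks within the working day).
Dana free: 08:00-13:50, 15:00-17:00.
Jun free: 08:30-10:30, 12:10-14:15, 14:55-15:20, 16:15-17:00.
Yosef free: 08:20-09:55, 11:55-13:40, 14:55-17:00.
Freya free: 08:00-14:25, 14:40-16:50 (invert busy blocks within the working day).
Maria: not fully free for 11:15-11:35. Grace: free for 11:15-11:35. Aarav: not fully free for 11:15-11:35. Dana: free for 11:15-11:35. Jun: not fully free for 11:15-11:35. Yosef: not fully free for 11:15-11:35. Freya: free for 11:15-11:35.

Aarav, Jun, Maria, Yosef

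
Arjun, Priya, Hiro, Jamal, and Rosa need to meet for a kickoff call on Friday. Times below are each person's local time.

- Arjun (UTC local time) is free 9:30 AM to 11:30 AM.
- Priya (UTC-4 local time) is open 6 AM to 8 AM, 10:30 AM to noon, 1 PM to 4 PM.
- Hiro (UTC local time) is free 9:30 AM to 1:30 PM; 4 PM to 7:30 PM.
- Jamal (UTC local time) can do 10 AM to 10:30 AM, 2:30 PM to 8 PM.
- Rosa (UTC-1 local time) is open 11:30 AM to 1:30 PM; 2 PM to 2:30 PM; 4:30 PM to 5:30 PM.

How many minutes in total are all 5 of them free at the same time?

0

Arjun in UTC: 09:30-11:30.
Priya in UTC: 10:00-12:00, 14:30-16:00, 17:00-20:00 (add 4h to convert from UTC-4).
Hiro in UTC: 09:30-13:30, 16:00-19:30.
Jamal in UTC: 10:00-10:30, 14:30-20:00.
Rosa in UTC: 12:30-14:30, 15:00-15:30, 17:30-18:30 (add 1h to convert from UTC-1).
Arjun ∩ Priya: 10:00-11:30.
Arjun ∩ Priya ∩ Hiro: 10:00-11:30.
Arjun ∩ Priya ∩ Hiro ∩ Jamal: 10:00-10:30.
Arjun ∩ Priya ∩ Hiro ∩ Jamal ∩ Rosa: ∅.
There is no time when everyone is free.
There is no common window, so the total is 0 minutes.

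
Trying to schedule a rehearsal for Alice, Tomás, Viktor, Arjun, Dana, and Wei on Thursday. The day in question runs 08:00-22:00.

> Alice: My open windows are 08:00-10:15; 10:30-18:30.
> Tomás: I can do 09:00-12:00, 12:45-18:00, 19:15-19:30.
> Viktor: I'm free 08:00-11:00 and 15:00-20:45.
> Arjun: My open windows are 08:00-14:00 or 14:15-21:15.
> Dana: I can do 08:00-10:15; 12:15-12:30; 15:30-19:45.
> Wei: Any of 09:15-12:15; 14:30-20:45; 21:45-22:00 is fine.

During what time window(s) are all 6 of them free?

Alice ∩ Tomás: 09:00-10:15, 10:30-12:00, 12:45-18:00.
Alice ∩ Tomás ∩ Viktor: 09:00-10:15, 10:30-11:00, 15:00-18:00.
Alice ∩ Tomás ∩ Viktor ∩ Arjun: 09:00-10:15, 10:30-11:00, 15:00-18:00.
Alice ∩ Tomás ∩ Viktor ∩ Arjun ∩ Dana: 09:00-10:15, 15:30-18:00.
Alice ∩ Tomás ∩ Viktor ∩ Arjun ∩ Dana ∩ Wei: 09:15-10:15, 15:30-18:00.

09:15-10:15, 15:30-18:00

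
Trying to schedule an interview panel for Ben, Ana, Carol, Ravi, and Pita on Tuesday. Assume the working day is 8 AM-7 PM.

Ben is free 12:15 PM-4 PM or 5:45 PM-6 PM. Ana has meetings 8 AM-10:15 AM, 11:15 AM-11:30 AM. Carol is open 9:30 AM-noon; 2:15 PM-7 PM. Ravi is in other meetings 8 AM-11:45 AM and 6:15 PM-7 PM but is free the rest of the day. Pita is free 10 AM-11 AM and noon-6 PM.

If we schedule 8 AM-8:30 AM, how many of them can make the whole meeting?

0

Ben free: 12:15-16:00, 17:45-18:00.
Ana free: 10:15-11:15, 11:30-19:00 (invert busy blocks within the working day).
Carol free: 09:30-12:00, 14:15-19:00.
Ravi free: 11:45-18:15 (invert busy blocks within the working day).
Pita free: 10:00-11:00, 12:00-18:00.
nobody can make the full 08:00-08:30 slot — that's 0.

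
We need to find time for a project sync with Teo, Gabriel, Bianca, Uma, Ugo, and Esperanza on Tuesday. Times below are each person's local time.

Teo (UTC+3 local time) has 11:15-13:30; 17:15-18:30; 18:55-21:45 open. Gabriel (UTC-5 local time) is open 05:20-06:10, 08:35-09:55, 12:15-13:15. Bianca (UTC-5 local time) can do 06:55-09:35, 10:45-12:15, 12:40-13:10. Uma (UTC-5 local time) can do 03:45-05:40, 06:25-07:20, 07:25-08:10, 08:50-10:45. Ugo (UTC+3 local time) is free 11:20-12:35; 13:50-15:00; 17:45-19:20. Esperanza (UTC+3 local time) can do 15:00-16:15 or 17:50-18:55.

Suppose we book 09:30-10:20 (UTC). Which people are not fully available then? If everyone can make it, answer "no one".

Teo in UTC: 08:15-10:30, 14:15-15:30, 15:55-18:45 (subtract 3h to convert from UTC+3).
Gabriel in UTC: 10:20-11:10, 13:35-14:55, 17:15-18:15 (add 5h to convert from UTC-5).
Bianca in UTC: 11:55-14:35, 15:45-17:15, 17:40-18:10 (add 5h to convert from UTC-5).
Uma in UTC: 08:45-10:40, 11:25-12:20, 12:25-13:10, 13:50-15:45 (add 5h to convert from UTC-5).
Ugo in UTC: 08:20-09:35, 10:50-12:00, 14:45-16:20 (subtract 3h to convert from UTC+3).
Esperanza in UTC: 12:00-13:15, 14:50-15:55 (subtract 3h to convert from UTC+3).
Teo: free for 09:30-10:20. Gabriel: not fully free for 09:30-10:20. Bianca: not fully free for 09:30-10:20. Uma: free for 09:30-10:20. Ugo: not fully free for 09:30-10:20. Esperanza: not fully free for 09:30-10:20.

Bianca, Esperanza, Gabriel, Ugo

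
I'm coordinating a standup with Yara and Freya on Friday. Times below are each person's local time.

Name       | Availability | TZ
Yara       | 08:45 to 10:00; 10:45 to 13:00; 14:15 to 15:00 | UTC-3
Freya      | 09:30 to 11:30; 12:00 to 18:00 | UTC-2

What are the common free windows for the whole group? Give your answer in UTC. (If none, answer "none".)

Yara in UTC: 11:45-13:00, 13:45-16:00, 17:15-18:00 (add 3h to convert from UTC-3).
Freya in UTC: 11:30-13:30, 14:00-20:00 (add 2h to convert from UTC-2).
Yara ∩ Freya: 11:45-13:00, 14:00-16:00, 17:15-18:00.
Those are the intersection windows.

11:45-13:00, 14:00-16:00, 17:15-18:00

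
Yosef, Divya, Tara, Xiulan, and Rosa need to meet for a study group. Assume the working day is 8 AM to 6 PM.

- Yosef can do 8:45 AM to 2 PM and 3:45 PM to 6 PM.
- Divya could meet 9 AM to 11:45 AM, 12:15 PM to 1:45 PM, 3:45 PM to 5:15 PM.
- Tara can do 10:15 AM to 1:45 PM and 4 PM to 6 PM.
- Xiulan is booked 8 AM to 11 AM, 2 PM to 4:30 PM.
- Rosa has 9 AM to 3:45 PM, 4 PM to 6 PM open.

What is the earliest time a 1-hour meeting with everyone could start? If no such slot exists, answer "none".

12:15

Yosef free: 08:45-14:00, 15:45-18:00.
Divya free: 09:00-11:45, 12:15-13:45, 15:45-17:15.
Tara free: 10:15-13:45, 16:00-18:00.
Xiulan free: 11:00-14:00, 16:30-18:00 (invert busy blocks within the working day).
Rosa free: 09:00-15:45, 16:00-18:00.
Yosef ∩ Divya: 09:00-11:45, 12:15-13:45, 15:45-17:15.
Yosef ∩ Divya ∩ Tara: 10:15-11:45, 12:15-13:45, 16:00-17:15.
Yosef ∩ Divya ∩ Tara ∩ Xiulan: 11:00-11:45, 12:15-13:45, 16:30-17:15.
Yosef ∩ Divya ∩ Tara ∩ Xiulan ∩ Rosa: 11:00-11:45, 12:15-13:45, 16:30-17:15.
The first common window of at least 60 minutes is 12:15-13:45, so the earliest start is 12:15.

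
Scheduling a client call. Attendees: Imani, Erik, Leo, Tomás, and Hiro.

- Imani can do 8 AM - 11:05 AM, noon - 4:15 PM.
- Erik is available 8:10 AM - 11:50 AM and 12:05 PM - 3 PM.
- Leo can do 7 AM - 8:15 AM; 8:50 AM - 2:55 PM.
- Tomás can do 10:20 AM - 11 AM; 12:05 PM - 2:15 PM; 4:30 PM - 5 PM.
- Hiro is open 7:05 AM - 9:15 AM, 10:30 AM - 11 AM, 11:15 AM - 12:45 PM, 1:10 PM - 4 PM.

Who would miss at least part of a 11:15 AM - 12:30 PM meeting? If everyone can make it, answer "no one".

Erik, Imani, Tomás

Imani: not fully free for 11:15-12:30. Erik: not fully free for 11:15-12:30. Leo: free for 11:15-12:30. Tomás: not fully free for 11:15-12:30. Hiro: free for 11:15-12:30.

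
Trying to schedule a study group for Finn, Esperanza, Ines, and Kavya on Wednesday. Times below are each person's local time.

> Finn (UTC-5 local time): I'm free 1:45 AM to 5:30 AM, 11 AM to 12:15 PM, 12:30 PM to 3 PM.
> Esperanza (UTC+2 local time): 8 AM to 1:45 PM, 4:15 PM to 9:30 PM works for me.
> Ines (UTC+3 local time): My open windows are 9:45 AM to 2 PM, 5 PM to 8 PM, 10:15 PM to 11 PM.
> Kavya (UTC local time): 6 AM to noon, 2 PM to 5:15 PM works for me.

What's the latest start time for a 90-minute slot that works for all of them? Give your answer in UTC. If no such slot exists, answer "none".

09:00

Finn in UTC: 06:45-10:30, 16:00-17:15, 17:30-20:00 (add 5h to convert from UTC-5).
Esperanza in UTC: 06:00-11:45, 14:15-19:30 (subtract 2h to convert from UTC+2).
Ines in UTC: 06:45-11:00, 14:00-17:00, 19:15-20:00 (subtract 3h to convert from UTC+3).
Kavya in UTC: 06:00-12:00, 14:00-17:15.
Finn ∩ Esperanza: 06:45-10:30, 16:00-17:15, 17:30-19:30.
Finn ∩ Esperanza ∩ Ines: 06:45-10:30, 16:00-17:00, 19:15-19:30.
Finn ∩ Esperanza ∩ Ines ∩ Kavya: 06:45-10:30, 16:00-17:00.
Those are the intersection windows.
The last common window of at least 90 minutes is 06:45-10:30; a 90-minute meeting can start as late as 09:00 and still end by 10:30.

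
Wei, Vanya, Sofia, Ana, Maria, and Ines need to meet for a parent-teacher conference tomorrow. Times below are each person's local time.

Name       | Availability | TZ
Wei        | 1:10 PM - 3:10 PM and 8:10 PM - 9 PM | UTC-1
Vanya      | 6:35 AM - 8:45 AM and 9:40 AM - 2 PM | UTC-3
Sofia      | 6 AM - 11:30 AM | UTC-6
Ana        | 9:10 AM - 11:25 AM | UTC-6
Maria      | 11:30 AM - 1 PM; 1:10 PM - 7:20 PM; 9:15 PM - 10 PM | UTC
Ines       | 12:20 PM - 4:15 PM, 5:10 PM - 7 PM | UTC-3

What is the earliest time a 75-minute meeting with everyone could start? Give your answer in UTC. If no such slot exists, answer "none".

none

Wei in UTC: 14:10-16:10, 21:10-22:00 (add 1h to convert from UTC-1).
Vanya in UTC: 09:35-11:45, 12:40-17:00 (add 3h to convert from UTC-3).
Sofia in UTC: 12:00-17:30 (add 6h to convert from UTC-6).
Ana in UTC: 15:10-17:25 (add 6h to convert from UTC-6).
Maria in UTC: 11:30-13:00, 13:10-19:20, 21:15-22:00.
Ines in UTC: 15:20-19:15, 20:10-22:00 (add 3h to convert from UTC-3).
Wei ∩ Vanya: 14:10-16:10.
Wei ∩ Vanya ∩ Sofia: 14:10-16:10.
Wei ∩ Vanya ∩ Sofia ∩ Ana: 15:10-16:10.
Wei ∩ Vanya ∩ Sofia ∩ Ana ∩ Maria: 15:10-16:10.
Wei ∩ Vanya ∩ Sofia ∩ Ana ∩ Maria ∩ Ines: 15:20-16:10.
Those are the intersection windows.
No common window is at least 75 minutes long.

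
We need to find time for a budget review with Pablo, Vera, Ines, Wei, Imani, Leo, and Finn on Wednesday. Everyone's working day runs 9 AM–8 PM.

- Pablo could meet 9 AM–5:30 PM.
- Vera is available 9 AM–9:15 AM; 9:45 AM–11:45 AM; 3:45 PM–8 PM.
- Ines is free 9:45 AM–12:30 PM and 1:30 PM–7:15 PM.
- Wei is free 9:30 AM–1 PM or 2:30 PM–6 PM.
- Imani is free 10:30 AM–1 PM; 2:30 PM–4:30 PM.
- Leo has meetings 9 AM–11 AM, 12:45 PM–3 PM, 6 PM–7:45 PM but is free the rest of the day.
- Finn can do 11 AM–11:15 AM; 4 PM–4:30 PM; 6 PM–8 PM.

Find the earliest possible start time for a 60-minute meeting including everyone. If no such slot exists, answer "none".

Pablo free: 09:00-17:30.
Vera free: 09:00-09:15, 09:45-11:45, 15:45-20:00.
Ines free: 09:45-12:30, 13:30-19:15.
Wei free: 09:30-13:00, 14:30-18:00.
Imani free: 10:30-13:00, 14:30-16:30.
Leo free: 11:00-12:45, 15:00-18:00, 19:45-20:00 (invert busy blocks within the working day).
Finn free: 11:00-11:15, 16:00-16:30, 18:00-20:00.
Pablo ∩ Vera: 09:00-09:15, 09:45-11:45, 15:45-17:30.
Pablo ∩ Vera ∩ Ines: 09:45-11:45, 15:45-17:30.
Pablo ∩ Vera ∩ Ines ∩ Wei: 09:45-11:45, 15:45-17:30.
Pablo ∩ Vera ∩ Ines ∩ Wei ∩ Imani: 10:30-11:45, 15:45-16:30.
Pablo ∩ Vera ∩ Ines ∩ Wei ∩ Imani ∩ Leo: 11:00-11:45, 15:45-16:30.
Pablo ∩ Vera ∩ Ines ∩ Wei ∩ Imani ∩ Leo ∩ Finn: 11:00-11:15, 16:00-16:30.
No common window is at least 60 minutes long.

none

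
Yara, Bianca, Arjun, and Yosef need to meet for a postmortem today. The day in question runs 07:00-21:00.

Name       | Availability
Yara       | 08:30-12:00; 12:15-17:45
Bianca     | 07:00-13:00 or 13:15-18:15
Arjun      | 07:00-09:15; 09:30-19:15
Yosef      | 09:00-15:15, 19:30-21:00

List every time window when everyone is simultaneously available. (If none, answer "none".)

Yara ∩ Bianca: 08:30-12:00, 12:15-13:00, 13:15-17:45.
Yara ∩ Bianca ∩ Arjun: 08:30-09:15, 09:30-12:00, 12:15-13:00, 13:15-17:45.
Yara ∩ Bianca ∩ Arjun ∩ Yosef: 09:00-09:15, 09:30-12:00, 12:15-13:00, 13:15-15:15.

09:00-09:15, 09:30-12:00, 12:15-13:00, 13:15-15:15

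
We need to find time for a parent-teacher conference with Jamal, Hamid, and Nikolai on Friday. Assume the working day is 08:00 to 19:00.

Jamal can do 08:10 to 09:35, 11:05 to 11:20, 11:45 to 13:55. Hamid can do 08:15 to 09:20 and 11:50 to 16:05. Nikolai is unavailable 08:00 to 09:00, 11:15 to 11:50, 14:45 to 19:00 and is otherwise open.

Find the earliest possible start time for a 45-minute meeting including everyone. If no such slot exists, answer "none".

Jamal free: 08:10-09:35, 11:05-11:20, 11:45-13:55.
Hamid free: 08:15-09:20, 11:50-16:05.
Nikolai free: 09:00-11:15, 11:50-14:45 (invert busy blocks within the working day).
Jamal ∩ Hamid: 08:15-09:20, 11:50-13:55.
Jamal ∩ Hamid ∩ Nikolai: 09:00-09:20, 11:50-13:55.
The first common window of at least 45 minutes is 11:50-13:55, so the earliest start is 11:50.

11:50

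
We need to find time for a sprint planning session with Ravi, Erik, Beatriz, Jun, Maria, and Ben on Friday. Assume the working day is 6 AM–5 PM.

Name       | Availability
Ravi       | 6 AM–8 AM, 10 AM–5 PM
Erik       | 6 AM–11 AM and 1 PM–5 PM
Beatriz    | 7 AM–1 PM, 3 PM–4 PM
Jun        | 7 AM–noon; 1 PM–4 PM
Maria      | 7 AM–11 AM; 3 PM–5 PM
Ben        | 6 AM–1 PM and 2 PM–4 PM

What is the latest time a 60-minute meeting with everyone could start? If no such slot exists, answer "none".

Ravi ∩ Erik: 06:00-08:00, 10:00-11:00, 13:00-17:00.
Ravi ∩ Erik ∩ Beatriz: 07:00-08:00, 10:00-11:00, 15:00-16:00.
Ravi ∩ Erik ∩ Beatriz ∩ Jun: 07:00-08:00, 10:00-11:00, 15:00-16:00.
Ravi ∩ Erik ∩ Beatriz ∩ Jun ∩ Maria: 07:00-08:00, 10:00-11:00, 15:00-16:00.
Ravi ∩ Erik ∩ Beatriz ∩ Jun ∩ Maria ∩ Ben: 07:00-08:00, 10:00-11:00, 15:00-16:00.
The last common window of at least 60 minutes is 15:00-16:00; a 60-minute meeting can start as late as 15:00 and still end by 16:00.

15:00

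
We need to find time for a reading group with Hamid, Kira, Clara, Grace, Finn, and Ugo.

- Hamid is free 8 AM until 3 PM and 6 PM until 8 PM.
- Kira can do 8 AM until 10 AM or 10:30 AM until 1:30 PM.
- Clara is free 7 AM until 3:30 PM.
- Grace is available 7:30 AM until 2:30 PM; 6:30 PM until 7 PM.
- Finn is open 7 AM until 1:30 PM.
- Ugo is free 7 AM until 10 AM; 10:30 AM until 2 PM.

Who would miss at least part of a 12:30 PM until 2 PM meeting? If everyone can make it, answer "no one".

Finn, Kira

Hamid: free for 12:30-14:00. Kira: not fully free for 12:30-14:00. Clara: free for 12:30-14:00. Grace: free for 12:30-14:00. Finn: not fully free for 12:30-14:00. Ugo: free for 12:30-14:00.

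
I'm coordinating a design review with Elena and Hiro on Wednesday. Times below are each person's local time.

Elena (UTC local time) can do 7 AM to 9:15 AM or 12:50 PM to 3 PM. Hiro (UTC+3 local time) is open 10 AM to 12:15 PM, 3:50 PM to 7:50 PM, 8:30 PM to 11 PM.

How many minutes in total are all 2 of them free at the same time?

Elena in UTC: 07:00-09:15, 12:50-15:00.
Hiro in UTC: 07:00-09:15, 12:50-16:50, 17:30-20:00 (subtract 3h to convert from UTC+3).
Elena ∩ Hiro: 07:00-09:15, 12:50-15:00.
Summing the common windows: 135 + 130 = 265 minutes.

265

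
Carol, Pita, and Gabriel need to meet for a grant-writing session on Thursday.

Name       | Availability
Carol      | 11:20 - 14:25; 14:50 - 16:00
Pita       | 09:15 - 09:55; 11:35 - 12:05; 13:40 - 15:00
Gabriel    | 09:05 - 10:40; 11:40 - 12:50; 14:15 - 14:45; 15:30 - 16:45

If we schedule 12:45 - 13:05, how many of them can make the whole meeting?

Carol can make the full 12:45-13:05 slot — that's 1.

1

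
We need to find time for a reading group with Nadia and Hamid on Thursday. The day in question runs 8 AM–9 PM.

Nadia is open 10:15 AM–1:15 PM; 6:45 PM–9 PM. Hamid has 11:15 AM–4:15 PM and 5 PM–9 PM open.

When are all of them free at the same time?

11:15-13:15, 18:45-21:00

Nadia ∩ Hamid: 11:15-13:15, 18:45-21:00.
Those are the intersection windows.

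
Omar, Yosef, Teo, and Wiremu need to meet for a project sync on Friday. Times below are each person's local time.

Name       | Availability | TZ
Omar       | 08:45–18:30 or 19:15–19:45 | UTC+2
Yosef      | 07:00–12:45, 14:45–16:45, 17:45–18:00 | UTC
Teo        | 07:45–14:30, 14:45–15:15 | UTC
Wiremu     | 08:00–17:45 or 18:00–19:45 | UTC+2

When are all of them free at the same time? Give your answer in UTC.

Omar in UTC: 06:45-16:30, 17:15-17:45 (subtract 2h to convert from UTC+2).
Yosef in UTC: 07:00-12:45, 14:45-16:45, 17:45-18:00.
Teo in UTC: 07:45-14:30, 14:45-15:15.
Wiremu in UTC: 06:00-15:45, 16:00-17:45 (subtract 2h to convert from UTC+2).
Omar ∩ Yosef: 07:00-12:45, 14:45-16:30.
Omar ∩ Yosef ∩ Teo: 07:45-12:45, 14:45-15:15.
Omar ∩ Yosef ∩ Teo ∩ Wiremu: 07:45-12:45, 14:45-15:15.
So the common availability across everyone is 07:45-12:45, 14:45-15:15.

07:45-12:45, 14:45-15:15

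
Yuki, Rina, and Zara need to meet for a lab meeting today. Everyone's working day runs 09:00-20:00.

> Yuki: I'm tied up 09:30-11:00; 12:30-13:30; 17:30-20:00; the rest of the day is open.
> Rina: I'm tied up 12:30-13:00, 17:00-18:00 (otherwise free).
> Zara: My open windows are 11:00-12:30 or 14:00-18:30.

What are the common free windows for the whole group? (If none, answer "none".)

Yuki free: 09:00-09:30, 11:00-12:30, 13:30-17:30 (invert busy blocks within the working day).
Rina free: 09:00-12:30, 13:00-17:00, 18:00-20:00 (invert busy blocks within the working day).
Zara free: 11:00-12:30, 14:00-18:30.
Yuki ∩ Rina: 09:00-09:30, 11:00-12:30, 13:30-17:00.
Yuki ∩ Rina ∩ Zara: 11:00-12:30, 14:00-17:00.
So the common availability across everyone is 11:00-12:30, 14:00-17:00.

11:00-12:30, 14:00-17:00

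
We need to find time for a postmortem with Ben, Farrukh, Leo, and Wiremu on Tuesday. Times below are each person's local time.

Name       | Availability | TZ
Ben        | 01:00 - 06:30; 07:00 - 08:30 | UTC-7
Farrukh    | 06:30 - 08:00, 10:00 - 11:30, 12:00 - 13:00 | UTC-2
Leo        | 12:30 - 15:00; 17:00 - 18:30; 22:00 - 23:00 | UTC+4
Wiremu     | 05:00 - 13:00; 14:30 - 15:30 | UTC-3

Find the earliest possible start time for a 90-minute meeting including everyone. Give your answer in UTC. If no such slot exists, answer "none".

Ben in UTC: 08:00-13:30, 14:00-15:30 (add 7h to convert from UTC-7).
Farrukh in UTC: 08:30-10:00, 12:00-13:30, 14:00-15:00 (add 2h to convert from UTC-2).
Leo in UTC: 08:30-11:00, 13:00-14:30, 18:00-19:00 (subtract 4h to convert from UTC+4).
Wiremu in UTC: 08:00-16:00, 17:30-18:30 (add 3h to convert from UTC-3).
Ben ∩ Farrukh: 08:30-10:00, 12:00-13:30, 14:00-15:00.
Ben ∩ Farrukh ∩ Leo: 08:30-10:00, 13:00-13:30, 14:00-14:30.
Ben ∩ Farrukh ∩ Leo ∩ Wiremu: 08:30-10:00, 13:00-13:30, 14:00-14:30.
The first common window of at least 90 minutes is 08:30-10:00, so the earliest start is 08:30.

08:30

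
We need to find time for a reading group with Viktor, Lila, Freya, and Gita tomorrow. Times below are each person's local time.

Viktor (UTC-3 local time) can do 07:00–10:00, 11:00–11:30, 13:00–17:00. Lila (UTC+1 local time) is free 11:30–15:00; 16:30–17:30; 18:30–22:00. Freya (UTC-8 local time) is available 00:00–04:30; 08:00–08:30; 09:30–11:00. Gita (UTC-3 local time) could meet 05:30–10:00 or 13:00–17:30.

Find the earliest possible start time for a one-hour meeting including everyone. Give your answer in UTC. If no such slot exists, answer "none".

10:30

Viktor in UTC: 10:00-13:00, 14:00-14:30, 16:00-20:00 (add 3h to convert from UTC-3).
Lila in UTC: 10:30-14:00, 15:30-16:30, 17:30-21:00 (subtract 1h to convert from UTC+1).
Freya in UTC: 08:00-12:30, 16:00-16:30, 17:30-19:00 (add 8h to convert from UTC-8).
Gita in UTC: 08:30-13:00, 16:00-20:30 (add 3h to convert from UTC-3).
Viktor ∩ Lila: 10:30-13:00, 16:00-16:30, 17:30-20:00.
Viktor ∩ Lila ∩ Freya: 10:30-12:30, 16:00-16:30, 17:30-19:00.
Viktor ∩ Lila ∩ Freya ∩ Gita: 10:30-12:30, 16:00-16:30, 17:30-19:00.
The first common window of at least 60 minutes is 10:30-12:30, so the earliest start is 10:30.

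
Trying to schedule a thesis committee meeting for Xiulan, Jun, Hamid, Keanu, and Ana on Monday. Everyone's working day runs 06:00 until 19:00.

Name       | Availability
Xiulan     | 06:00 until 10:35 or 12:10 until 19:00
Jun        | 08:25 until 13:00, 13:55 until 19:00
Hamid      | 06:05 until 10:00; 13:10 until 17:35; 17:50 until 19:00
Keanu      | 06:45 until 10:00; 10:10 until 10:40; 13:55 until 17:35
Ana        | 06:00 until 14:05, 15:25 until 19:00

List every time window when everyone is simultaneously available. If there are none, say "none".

08:25-10:00, 13:55-14:05, 15:25-17:35

Xiulan ∩ Jun: 08:25-10:35, 12:10-13:00, 13:55-19:00.
Xiulan ∩ Jun ∩ Hamid: 08:25-10:00, 13:55-17:35, 17:50-19:00.
Xiulan ∩ Jun ∩ Hamid ∩ Keanu: 08:25-10:00, 13:55-17:35.
Xiulan ∩ Jun ∩ Hamid ∩ Keanu ∩ Ana: 08:25-10:00, 13:55-14:05, 15:25-17:35.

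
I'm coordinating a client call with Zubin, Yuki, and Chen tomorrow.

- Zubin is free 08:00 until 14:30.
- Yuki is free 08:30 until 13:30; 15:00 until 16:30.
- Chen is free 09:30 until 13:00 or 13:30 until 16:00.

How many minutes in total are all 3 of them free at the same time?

Zubin ∩ Yuki: 08:30-13:30.
Zubin ∩ Yuki ∩ Chen: 09:30-13:00.
That's a single block of 210 minutes.

210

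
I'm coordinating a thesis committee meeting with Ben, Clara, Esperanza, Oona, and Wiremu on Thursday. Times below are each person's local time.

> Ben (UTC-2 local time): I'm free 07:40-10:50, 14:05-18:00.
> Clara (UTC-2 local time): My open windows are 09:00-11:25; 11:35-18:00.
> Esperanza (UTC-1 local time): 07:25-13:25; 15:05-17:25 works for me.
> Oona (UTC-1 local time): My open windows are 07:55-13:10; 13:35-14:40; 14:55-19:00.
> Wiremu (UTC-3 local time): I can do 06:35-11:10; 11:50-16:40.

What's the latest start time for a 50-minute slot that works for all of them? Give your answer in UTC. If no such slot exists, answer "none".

17:35

Ben in UTC: 09:40-12:50, 16:05-20:00 (add 2h to convert from UTC-2).
Clara in UTC: 11:00-13:25, 13:35-20:00 (add 2h to convert from UTC-2).
Esperanza in UTC: 08:25-14:25, 16:05-18:25 (add 1h to convert from UTC-1).
Oona in UTC: 08:55-14:10, 14:35-15:40, 15:55-20:00 (add 1h to convert from UTC-1).
Wiremu in UTC: 09:35-14:10, 14:50-19:40 (add 3h to convert from UTC-3).
Ben ∩ Clara: 11:00-12:50, 16:05-20:00.
Ben ∩ Clara ∩ Esperanza: 11:00-12:50, 16:05-18:25.
Ben ∩ Clara ∩ Esperanza ∩ Oona: 11:00-12:50, 16:05-18:25.
Ben ∩ Clara ∩ Esperanza ∩ Oona ∩ Wiremu: 11:00-12:50, 16:05-18:25.
The last common window of at least 50 minutes is 16:05-18:25; a 50-minute meeting can start as late as 17:35 and still end by 18:25.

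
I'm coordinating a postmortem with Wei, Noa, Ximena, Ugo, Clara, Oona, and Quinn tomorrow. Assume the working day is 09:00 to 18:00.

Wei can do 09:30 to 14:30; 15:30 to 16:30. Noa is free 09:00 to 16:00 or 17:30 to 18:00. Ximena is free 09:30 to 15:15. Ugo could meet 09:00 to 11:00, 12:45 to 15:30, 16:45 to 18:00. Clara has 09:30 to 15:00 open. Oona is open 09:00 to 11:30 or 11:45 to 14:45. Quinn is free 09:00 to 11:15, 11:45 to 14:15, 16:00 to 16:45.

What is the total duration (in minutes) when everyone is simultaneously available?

Wei ∩ Noa: 09:30-14:30, 15:30-16:00.
Wei ∩ Noa ∩ Ximena: 09:30-14:30.
Wei ∩ Noa ∩ Ximena ∩ Ugo: 09:30-11:00, 12:45-14:30.
Wei ∩ Noa ∩ Ximena ∩ Ugo ∩ Clara: 09:30-11:00, 12:45-14:30.
Wei ∩ Noa ∩ Ximena ∩ Ugo ∩ Clara ∩ Oona: 09:30-11:00, 12:45-14:30.
Wei ∩ Noa ∩ Ximena ∩ Ugo ∩ Clara ∩ Oona ∩ Quinn: 09:30-11:00, 12:45-14:15.
Those are the intersection windows.
Summing the common windows: 90 + 90 = 180 minutes.

180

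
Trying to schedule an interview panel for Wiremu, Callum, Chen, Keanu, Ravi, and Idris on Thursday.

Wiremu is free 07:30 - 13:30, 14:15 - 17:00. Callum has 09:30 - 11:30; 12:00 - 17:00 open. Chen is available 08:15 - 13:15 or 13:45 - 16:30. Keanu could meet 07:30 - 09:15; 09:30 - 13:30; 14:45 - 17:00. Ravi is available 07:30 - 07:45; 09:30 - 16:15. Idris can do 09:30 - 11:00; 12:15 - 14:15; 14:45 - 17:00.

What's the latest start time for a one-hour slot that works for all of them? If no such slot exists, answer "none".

15:15

Wiremu ∩ Callum: 09:30-11:30, 12:00-13:30, 14:15-17:00.
Wiremu ∩ Callum ∩ Chen: 09:30-11:30, 12:00-13:15, 14:15-16:30.
Wiremu ∩ Callum ∩ Chen ∩ Keanu: 09:30-11:30, 12:00-13:15, 14:45-16:30.
Wiremu ∩ Callum ∩ Chen ∩ Keanu ∩ Ravi: 09:30-11:30, 12:00-13:15, 14:45-16:15.
Wiremu ∩ Callum ∩ Chen ∩ Keanu ∩ Ravi ∩ Idris: 09:30-11:00, 12:15-13:15, 14:45-16:15.
The last common window of at least 60 minutes is 14:45-16:15; a 60-minute meeting can start as late as 15:15 and still end by 16:15.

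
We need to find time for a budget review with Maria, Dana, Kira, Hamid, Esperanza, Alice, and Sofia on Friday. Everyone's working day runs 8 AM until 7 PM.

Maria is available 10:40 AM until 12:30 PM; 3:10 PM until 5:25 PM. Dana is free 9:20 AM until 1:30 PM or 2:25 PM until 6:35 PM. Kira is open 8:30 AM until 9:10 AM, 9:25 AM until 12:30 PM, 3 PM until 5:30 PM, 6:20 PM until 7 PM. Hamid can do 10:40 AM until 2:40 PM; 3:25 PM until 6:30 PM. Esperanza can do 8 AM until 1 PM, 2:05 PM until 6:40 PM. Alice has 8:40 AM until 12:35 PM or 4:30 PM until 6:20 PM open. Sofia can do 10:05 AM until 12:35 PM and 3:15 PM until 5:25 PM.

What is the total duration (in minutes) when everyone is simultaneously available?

Maria ∩ Dana: 10:40-12:30, 15:10-17:25.
Maria ∩ Dana ∩ Kira: 10:40-12:30, 15:10-17:25.
Maria ∩ Dana ∩ Kira ∩ Hamid: 10:40-12:30, 15:25-17:25.
Maria ∩ Dana ∩ Kira ∩ Hamid ∩ Esperanza: 10:40-12:30, 15:25-17:25.
Maria ∩ Dana ∩ Kira ∩ Hamid ∩ Esperanza ∩ Alice: 10:40-12:30, 16:30-17:25.
Maria ∩ Dana ∩ Kira ∩ Hamid ∩ Esperanza ∩ Alice ∩ Sofia: 10:40-12:30, 16:30-17:25.
Those are the intersection windows.
Summing the common windows: 110 + 55 = 165 minutes.

165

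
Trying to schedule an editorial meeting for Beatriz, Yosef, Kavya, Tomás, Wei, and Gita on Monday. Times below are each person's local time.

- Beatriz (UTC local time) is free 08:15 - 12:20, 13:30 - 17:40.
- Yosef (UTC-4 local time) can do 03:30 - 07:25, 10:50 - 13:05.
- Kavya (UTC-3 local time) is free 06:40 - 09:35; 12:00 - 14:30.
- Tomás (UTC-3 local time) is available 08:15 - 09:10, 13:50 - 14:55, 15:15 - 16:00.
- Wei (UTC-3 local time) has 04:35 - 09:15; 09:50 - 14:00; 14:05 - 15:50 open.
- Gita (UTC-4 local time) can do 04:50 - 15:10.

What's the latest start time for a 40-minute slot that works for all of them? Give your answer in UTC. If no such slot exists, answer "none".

Beatriz in UTC: 08:15-12:20, 13:30-17:40.
Yosef in UTC: 07:30-11:25, 14:50-17:05 (add 4h to convert from UTC-4).
Kavya in UTC: 09:40-12:35, 15:00-17:30 (add 3h to convert from UTC-3).
Tomás in UTC: 11:15-12:10, 16:50-17:55, 18:15-19:00 (add 3h to convert from UTC-3).
Wei in UTC: 07:35-12:15, 12:50-17:00, 17:05-18:50 (add 3h to convert from UTC-3).
Gita in UTC: 08:50-19:10 (add 4h to convert from UTC-4).
Beatriz ∩ Yosef: 08:15-11:25, 14:50-17:05.
Beatriz ∩ Yosef ∩ Kavya: 09:40-11:25, 15:00-17:05.
Beatriz ∩ Yosef ∩ Kavya ∩ Tomás: 11:15-11:25, 16:50-17:05.
Beatriz ∩ Yosef ∩ Kavya ∩ Tomás ∩ Wei: 11:15-11:25, 16:50-17:00.
Beatriz ∩ Yosef ∩ Kavya ∩ Tomás ∩ Wei ∩ Gita: 11:15-11:25, 16:50-17:00.
No common window is at least 40 minutes long.

none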